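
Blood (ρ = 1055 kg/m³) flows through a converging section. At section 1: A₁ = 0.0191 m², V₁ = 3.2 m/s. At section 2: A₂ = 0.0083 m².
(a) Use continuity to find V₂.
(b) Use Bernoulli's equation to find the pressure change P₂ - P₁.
(a) Continuity: A₁V₁=A₂V₂ -> V₂=A₁V₁/A₂=0.0191*3.2/0.0083=7.36 m/s
(b) Bernoulli: P₂-P₁=0.5*rho*(V₁^2-V₂^2)/1000=0.5*1055*(3.2^2-7.36^2)/1000=-23.17 kPa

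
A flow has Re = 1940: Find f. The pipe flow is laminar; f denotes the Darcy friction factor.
Formula: f = \frac{64}{Re}
f = 64/1940 = 0.03299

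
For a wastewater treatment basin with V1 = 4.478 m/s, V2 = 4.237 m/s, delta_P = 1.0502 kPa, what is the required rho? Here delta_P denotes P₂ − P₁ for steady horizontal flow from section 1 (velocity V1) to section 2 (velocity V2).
Formula: \Delta P = \frac{1}{2} \rho (V_1^2 - V_2^2)
Substituting knowns: 1.0502 = 0.5·rho·(4.478² − 4.237²)/1000
Solving for rho: rho = 2·(1.0502·1000)/(4.478² − 4.237²) = 1000 kg/m³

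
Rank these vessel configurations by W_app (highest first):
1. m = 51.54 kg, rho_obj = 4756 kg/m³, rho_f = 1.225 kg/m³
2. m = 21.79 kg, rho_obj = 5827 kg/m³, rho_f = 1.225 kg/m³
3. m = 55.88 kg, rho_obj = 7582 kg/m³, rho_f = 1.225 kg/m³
Case 1: W_app = 505.5 N
Case 2: W_app = 213.7 N
Case 3: W_app = 548.1 N
Ranking (highest first): 3, 1, 2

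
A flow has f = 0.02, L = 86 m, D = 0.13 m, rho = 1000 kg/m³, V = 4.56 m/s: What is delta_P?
Formula: \Delta P = f \frac{L}{D} \frac{\rho V^2}{2}
delta_P = 0.02·(86/0.13)·0.5·1000·4.56²/1000 = 137.6 kPa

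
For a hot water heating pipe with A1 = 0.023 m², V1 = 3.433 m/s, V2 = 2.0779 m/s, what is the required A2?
Formula: V_2 = \frac{A_1 V_1}{A_2}
Substituting knowns: 2.0779 = 0.023·3.433/A2
Solving for A2: A2 = 0.023·3.433/2.0779 = 0.038 m²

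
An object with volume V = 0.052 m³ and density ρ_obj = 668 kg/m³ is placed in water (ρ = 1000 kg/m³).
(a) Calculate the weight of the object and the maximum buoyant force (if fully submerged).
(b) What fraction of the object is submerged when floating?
(a) W=rho_obj*g*V=668*9.81*0.052=340.8 N; F_B(max)=rho*g*V=1000*9.81*0.052=510.1 N
(b) Floating fraction=rho_obj/rho=668/1000=0.668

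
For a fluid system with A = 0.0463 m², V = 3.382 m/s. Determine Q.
Formula: Q = A V
Q = 0.0463·3.382·1000 = 156.6 L/s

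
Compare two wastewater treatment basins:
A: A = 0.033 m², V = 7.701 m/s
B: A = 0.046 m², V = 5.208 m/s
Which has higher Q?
Q(A) = 254.1 L/s, Q(B) = 239.6 L/s. Answer: A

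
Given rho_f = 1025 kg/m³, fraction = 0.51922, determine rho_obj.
Formula: f_{sub} = \frac{\rho_{obj}}{\rho_f}
Substituting knowns: 0.51922 = rho_obj/1025
Solving for rho_obj: rho_obj = 0.51922·1025 = 532.2 kg/m³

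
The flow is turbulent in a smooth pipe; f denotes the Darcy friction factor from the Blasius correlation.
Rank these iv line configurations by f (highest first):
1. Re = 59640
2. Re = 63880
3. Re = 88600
Case 1: f = 0.02022
Case 2: f = 0.01988
Case 3: f = 0.01832
Ranking (highest first): 1, 2, 3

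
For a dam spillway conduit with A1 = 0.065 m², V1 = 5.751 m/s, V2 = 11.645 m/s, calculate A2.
Formula: V_2 = \frac{A_1 V_1}{A_2}
Substituting knowns: 11.645 = 0.065·5.751/A2
Solving for A2: A2 = 0.065·5.751/11.645 = 0.0321 m²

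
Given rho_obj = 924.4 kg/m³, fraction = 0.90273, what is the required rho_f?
Formula: f_{sub} = \frac{\rho_{obj}}{\rho_f}
Substituting knowns: 0.90273 = 924.4/rho_f
Solving for rho_f: rho_f = 924.4/0.90273 = 1024 kg/m³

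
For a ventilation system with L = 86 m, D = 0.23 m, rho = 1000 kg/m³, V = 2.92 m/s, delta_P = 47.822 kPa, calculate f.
Formula: \Delta P = f \frac{L}{D} \frac{\rho V^2}{2}
Substituting knowns: 47.822 = f·(86/0.23)·0.5·1000·2.92²/1000
Solving for f: f = (47.822·1000)/((86/0.23)·0.5·1000·2.92²) = 0.03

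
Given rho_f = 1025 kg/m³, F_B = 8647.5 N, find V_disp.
Formula: F_B = \rho_f g V_{disp}
Substituting knowns: 8647.5 = 1025·9.81·V_disp
Solving for V_disp: V_disp = 8647.5/(1025·9.81) = 0.86 m³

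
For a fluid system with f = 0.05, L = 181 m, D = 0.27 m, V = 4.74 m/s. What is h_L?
Formula: h_L = f \frac{L}{D} \frac{V^2}{2g}
h_L = 0.05·(181/0.27)·4.74²/(2·9.81) = 38.38 m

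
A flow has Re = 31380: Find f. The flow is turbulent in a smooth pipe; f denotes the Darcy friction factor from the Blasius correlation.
Formula: f = \frac{0.316}{Re^{0.25}}
f = 0.316/31380^0.25 = 0.02374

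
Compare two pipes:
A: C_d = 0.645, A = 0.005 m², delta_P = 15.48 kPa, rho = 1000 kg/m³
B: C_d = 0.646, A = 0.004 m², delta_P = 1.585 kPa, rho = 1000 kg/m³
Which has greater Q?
Q(A) = 17.94 L/s, Q(B) = 4.601 L/s. Answer: A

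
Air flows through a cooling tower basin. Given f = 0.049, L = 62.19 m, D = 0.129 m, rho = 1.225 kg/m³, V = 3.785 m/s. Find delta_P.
Formula: \Delta P = f \frac{L}{D} \frac{\rho V^2}{2}
delta_P = 0.049·(62.19/0.129)·0.5·1.225·3.785²/1000 = 0.2073 kPa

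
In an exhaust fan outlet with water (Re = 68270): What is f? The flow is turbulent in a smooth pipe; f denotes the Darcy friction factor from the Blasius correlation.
Formula: f = \frac{0.316}{Re^{0.25}}
f = 0.316/68270^0.25 = 0.01955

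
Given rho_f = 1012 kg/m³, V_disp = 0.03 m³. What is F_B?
Formula: F_B = \rho_f g V_{disp}
F_B = 1012·9.81·0.03 = 297.8 N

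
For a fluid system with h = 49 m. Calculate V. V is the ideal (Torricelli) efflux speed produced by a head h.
Formula: V = \sqrt{2 g h}
V = √(2·9.81·49) = 31.01 m/s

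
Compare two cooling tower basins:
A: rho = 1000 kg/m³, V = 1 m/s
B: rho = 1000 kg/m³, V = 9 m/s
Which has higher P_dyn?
P_dyn(A) = 0.5 kPa, P_dyn(B) = 40.5 kPa. Answer: B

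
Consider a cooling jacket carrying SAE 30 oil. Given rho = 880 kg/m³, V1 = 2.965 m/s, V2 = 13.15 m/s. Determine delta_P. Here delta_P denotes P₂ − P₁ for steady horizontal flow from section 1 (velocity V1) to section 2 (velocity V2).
Formula: \Delta P = \frac{1}{2} \rho (V_1^2 - V_2^2)
delta_P = 0.5·880·(2.965² − 13.15²)/1000 = -72.22 kPa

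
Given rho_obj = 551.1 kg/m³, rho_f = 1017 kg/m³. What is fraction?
Formula: f_{sub} = \frac{\rho_{obj}}{\rho_f}
fraction = 551.1/1017 = 0.5419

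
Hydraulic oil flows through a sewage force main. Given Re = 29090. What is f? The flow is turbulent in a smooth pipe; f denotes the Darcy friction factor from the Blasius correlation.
Formula: f = \frac{0.316}{Re^{0.25}}
f = 0.316/29090^0.25 = 0.0242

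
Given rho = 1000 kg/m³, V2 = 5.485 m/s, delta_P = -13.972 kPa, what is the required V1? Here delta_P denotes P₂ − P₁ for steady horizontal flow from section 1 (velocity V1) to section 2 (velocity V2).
Formula: \Delta P = \frac{1}{2} \rho (V_1^2 - V_2^2)
Substituting knowns: -13.972 = 0.5·1000·(V1² − 5.485²)/1000
Solving for V1: V1 = √(5.485² + 2·(-13.972·1000)/1000) = 1.463 m/s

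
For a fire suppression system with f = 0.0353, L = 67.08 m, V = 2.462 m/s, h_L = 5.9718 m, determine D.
Formula: h_L = f \frac{L}{D} \frac{V^2}{2g}
Substituting knowns: 5.9718 = 0.0353·(67.08/D)·2.462²/(2·9.81)
Solving for D: D = 0.0353·67.08·2.462²/(2·9.81·5.9718) = 0.1225 m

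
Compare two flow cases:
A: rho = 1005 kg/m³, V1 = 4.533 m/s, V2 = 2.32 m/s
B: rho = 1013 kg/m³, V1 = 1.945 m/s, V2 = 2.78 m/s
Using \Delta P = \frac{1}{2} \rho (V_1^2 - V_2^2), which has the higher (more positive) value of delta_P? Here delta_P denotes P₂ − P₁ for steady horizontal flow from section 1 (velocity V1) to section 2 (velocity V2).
delta_P(A) = 7.621 kPa, delta_P(B) = -1.998 kPa. Answer: A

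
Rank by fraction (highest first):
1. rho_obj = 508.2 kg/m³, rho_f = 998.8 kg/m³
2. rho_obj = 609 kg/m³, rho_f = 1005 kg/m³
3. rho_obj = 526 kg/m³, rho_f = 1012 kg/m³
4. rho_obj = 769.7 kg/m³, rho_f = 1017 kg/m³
Case 1: fraction = 0.5088
Case 2: fraction = 0.606
Case 3: fraction = 0.5198
Case 4: fraction = 0.7568
Ranking (highest first): 4, 2, 3, 1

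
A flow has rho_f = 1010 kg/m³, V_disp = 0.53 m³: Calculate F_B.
Formula: F_B = \rho_f g V_{disp}
F_B = 1010·9.81·0.53 = 5251 N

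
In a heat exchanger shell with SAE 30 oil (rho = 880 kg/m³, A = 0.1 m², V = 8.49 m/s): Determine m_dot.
Formula: \dot{m} = \rho A V
m_dot = 880·0.1·8.49 = 747.1 kg/s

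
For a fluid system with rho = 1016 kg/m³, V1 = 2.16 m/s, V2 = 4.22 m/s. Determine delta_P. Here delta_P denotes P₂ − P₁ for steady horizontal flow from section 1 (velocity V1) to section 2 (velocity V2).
Formula: \Delta P = \frac{1}{2} \rho (V_1^2 - V_2^2)
delta_P = 0.5·1016·(2.16² − 4.22²)/1000 = -6.677 kPa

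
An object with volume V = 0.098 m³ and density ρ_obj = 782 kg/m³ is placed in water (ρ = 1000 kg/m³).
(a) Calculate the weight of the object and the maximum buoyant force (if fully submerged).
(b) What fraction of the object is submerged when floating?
(a) W=rho_obj*g*V=782*9.81*0.098=751.8 N; F_B(max)=rho*g*V=1000*9.81*0.098=961.4 N
(b) Floating fraction=rho_obj/rho=782/1000=0.782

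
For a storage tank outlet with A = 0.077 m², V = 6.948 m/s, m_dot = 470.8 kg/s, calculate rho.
Formula: \dot{m} = \rho A V
Substituting knowns: 470.8 = rho·0.077·6.948
Solving for rho: rho = 470.8/(0.077·6.948) = 880 kg/m³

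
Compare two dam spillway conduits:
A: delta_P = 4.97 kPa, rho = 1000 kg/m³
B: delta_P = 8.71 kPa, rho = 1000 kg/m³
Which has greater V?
V(A) = 3.153 m/s, V(B) = 4.174 m/s. Answer: B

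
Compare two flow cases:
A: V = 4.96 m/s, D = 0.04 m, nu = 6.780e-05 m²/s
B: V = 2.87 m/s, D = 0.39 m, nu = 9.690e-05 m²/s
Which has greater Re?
Re(A) = 2926, Re(B) = 11551. Answer: B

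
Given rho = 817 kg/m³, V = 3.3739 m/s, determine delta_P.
Formula: V = \sqrt{\frac{2 \Delta P}{\rho}}
Substituting knowns: 3.3739 = √(2·(delta_P·1000)/817)
Solving for delta_P: delta_P = 3.3739²·817/2/1000 = 4.65 kPa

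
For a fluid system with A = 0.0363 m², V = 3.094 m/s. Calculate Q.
Formula: Q = A V
Q = 0.0363·3.094·1000 = 112.3 L/s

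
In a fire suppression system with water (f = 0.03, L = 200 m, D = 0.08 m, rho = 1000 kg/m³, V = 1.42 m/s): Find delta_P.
Formula: \Delta P = f \frac{L}{D} \frac{\rho V^2}{2}
delta_P = 0.03·(200/0.08)·0.5·1000·1.42²/1000 = 75.61 kPa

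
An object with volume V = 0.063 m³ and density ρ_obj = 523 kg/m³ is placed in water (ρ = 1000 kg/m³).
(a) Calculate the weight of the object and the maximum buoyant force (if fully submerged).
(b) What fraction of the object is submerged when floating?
(a) W=rho_obj*g*V=523*9.81*0.063=323.2 N; F_B(max)=rho*g*V=1000*9.81*0.063=618.0 N
(b) Floating fraction=rho_obj/rho=523/1000=0.523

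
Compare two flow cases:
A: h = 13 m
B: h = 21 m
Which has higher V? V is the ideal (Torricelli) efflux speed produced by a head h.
V(A) = 15.97 m/s, V(B) = 20.3 m/s. Answer: B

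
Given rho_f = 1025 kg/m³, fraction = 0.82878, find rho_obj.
Formula: f_{sub} = \frac{\rho_{obj}}{\rho_f}
Substituting knowns: 0.82878 = rho_obj/1025
Solving for rho_obj: rho_obj = 0.82878·1025 = 849.5 kg/m³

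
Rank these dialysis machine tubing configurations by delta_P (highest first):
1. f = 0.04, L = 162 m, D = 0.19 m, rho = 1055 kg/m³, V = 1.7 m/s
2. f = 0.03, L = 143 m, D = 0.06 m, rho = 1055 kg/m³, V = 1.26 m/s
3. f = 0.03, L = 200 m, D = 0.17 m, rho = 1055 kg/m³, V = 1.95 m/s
Case 1: delta_P = 51.99 kPa
Case 2: delta_P = 59.88 kPa
Case 3: delta_P = 70.79 kPa
Ranking (highest first): 3, 2, 1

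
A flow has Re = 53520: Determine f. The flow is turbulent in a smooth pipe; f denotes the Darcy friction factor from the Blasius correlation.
Formula: f = \frac{0.316}{Re^{0.25}}
f = 0.316/53520^0.25 = 0.02078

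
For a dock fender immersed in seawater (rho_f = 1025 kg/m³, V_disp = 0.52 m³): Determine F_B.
Formula: F_B = \rho_f g V_{disp}
F_B = 1025·9.81·0.52 = 5229 N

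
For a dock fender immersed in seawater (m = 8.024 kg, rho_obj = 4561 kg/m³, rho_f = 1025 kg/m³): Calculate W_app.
Formula: W_{app} = mg\left(1 - \frac{\rho_f}{\rho_{obj}}\right)
W_app = 8.024·9.81·(1 − 1025/4561) = 61.03 N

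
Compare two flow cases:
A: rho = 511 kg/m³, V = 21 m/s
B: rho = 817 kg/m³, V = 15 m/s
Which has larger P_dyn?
P_dyn(A) = 112.7 kPa, P_dyn(B) = 91.91 kPa. Answer: A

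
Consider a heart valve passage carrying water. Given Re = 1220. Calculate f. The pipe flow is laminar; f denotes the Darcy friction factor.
Formula: f = \frac{64}{Re}
f = 64/1220 = 0.05246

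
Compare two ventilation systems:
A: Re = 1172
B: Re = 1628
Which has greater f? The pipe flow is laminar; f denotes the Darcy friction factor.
f(A) = 0.05461, f(B) = 0.03931. Answer: A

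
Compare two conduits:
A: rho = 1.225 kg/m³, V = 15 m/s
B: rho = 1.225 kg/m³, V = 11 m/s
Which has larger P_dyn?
P_dyn(A) = 0.1378 kPa, P_dyn(B) = 0.07411 kPa. Answer: A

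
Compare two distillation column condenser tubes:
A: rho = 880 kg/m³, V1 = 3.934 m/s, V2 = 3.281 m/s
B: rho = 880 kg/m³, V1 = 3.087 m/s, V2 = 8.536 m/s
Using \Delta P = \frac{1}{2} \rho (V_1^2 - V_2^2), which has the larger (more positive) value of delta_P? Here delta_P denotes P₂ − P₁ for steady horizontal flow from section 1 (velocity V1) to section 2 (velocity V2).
delta_P(A) = 2.073 kPa, delta_P(B) = -27.87 kPa. Answer: A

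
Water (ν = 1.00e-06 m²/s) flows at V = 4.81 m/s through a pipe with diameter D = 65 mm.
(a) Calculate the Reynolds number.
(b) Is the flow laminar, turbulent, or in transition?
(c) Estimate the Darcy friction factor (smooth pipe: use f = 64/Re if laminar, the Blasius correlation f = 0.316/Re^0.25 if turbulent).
(a) Re = V·D/ν = 4.81·0.065/1.00e-06 = 312650
(b) Flow regime: turbulent (Re > 4000)
(c) Friction factor: f = 0.316/Re^0.25 = 0.316/312650^0.25 = 0.01336 (Blasius is strictly valid for Re ≲ 1e5; used here as the smooth-pipe estimate the problem specifies)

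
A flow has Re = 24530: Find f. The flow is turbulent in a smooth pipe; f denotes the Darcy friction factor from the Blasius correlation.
Formula: f = \frac{0.316}{Re^{0.25}}
f = 0.316/24530^0.25 = 0.02525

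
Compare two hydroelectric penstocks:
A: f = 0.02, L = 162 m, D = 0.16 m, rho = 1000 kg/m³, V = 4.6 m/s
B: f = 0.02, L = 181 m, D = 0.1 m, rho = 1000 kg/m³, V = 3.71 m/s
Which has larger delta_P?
delta_P(A) = 214.2 kPa, delta_P(B) = 249.1 kPa. Answer: B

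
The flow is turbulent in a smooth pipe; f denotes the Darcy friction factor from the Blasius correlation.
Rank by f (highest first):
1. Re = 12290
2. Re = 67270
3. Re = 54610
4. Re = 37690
Case 1: f = 0.03001
Case 2: f = 0.01962
Case 3: f = 0.02067
Case 4: f = 0.02268
Ranking (highest first): 1, 4, 3, 2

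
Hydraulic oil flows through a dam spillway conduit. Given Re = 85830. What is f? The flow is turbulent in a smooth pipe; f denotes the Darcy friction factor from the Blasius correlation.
Formula: f = \frac{0.316}{Re^{0.25}}
f = 0.316/85830^0.25 = 0.01846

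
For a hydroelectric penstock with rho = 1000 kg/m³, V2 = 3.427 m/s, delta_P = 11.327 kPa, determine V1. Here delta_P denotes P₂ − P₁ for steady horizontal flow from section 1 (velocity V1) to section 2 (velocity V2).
Formula: \Delta P = \frac{1}{2} \rho (V_1^2 - V_2^2)
Substituting knowns: 11.327 = 0.5·1000·(V1² − 3.427²)/1000
Solving for V1: V1 = √(3.427² + 2·(11.327·1000)/1000) = 5.865 m/s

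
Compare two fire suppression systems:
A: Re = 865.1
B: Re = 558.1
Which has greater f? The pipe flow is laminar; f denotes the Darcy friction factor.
f(A) = 0.07398, f(B) = 0.1147. Answer: B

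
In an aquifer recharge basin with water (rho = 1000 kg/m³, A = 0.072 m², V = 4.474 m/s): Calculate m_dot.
Formula: \dot{m} = \rho A V
m_dot = 1000·0.072·4.474 = 322.1 kg/s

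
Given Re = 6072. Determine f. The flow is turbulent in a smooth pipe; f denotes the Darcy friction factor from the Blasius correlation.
Formula: f = \frac{0.316}{Re^{0.25}}
f = 0.316/6072^0.25 = 0.0358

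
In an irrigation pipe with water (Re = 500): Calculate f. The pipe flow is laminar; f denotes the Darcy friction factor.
Formula: f = \frac{64}{Re}
f = 64/500 = 0.128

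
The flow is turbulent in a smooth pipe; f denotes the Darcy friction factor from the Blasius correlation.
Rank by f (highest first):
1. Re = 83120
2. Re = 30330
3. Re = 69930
Case 1: f = 0.01861
Case 2: f = 0.02395
Case 3: f = 0.01943
Ranking (highest first): 2, 3, 1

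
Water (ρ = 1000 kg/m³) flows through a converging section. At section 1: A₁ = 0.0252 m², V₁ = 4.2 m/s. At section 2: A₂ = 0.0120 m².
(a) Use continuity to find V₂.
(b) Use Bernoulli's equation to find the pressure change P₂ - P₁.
(a) Continuity: A₁V₁=A₂V₂ -> V₂=A₁V₁/A₂=0.0252*4.2/0.0120=8.82 m/s
(b) Bernoulli: P₂-P₁=0.5*rho*(V₁^2-V₂^2)/1000=0.5*1000*(4.2^2-8.82^2)/1000=-30.08 kPa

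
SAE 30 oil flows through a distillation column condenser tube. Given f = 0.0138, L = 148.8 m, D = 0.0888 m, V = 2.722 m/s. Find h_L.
Formula: h_L = f \frac{L}{D} \frac{V^2}{2g}
h_L = 0.0138·(148.8/0.0888)·2.722²/(2·9.81) = 8.733 m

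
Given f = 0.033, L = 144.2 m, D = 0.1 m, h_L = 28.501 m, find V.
Formula: h_L = f \frac{L}{D} \frac{V^2}{2g}
Substituting knowns: 28.501 = 0.033·(144.2/0.1)·V²/(2·9.81)
Solving for V: V = √(28.501·2·9.81/(0.033·(144.2/0.1))) = 3.428 m/s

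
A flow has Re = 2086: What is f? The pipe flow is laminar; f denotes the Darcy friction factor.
Formula: f = \frac{64}{Re}
f = 64/2086 = 0.03068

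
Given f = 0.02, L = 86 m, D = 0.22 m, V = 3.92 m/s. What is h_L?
Formula: h_L = f \frac{L}{D} \frac{V^2}{2g}
h_L = 0.02·(86/0.22)·3.92²/(2·9.81) = 6.123 m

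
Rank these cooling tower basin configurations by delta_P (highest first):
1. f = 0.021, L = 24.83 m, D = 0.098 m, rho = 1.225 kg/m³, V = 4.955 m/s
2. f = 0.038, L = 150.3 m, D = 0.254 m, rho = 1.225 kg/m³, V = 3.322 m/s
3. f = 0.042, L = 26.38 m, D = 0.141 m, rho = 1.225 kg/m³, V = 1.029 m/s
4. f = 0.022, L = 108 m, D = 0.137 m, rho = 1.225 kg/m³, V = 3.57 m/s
Case 1: delta_P = 0.08001 kPa
Case 2: delta_P = 0.152 kPa
Case 3: delta_P = 0.005096 kPa
Case 4: delta_P = 0.1354 kPa
Ranking (highest first): 2, 4, 1, 3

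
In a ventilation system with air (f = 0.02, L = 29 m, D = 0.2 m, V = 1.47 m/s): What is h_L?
Formula: h_L = f \frac{L}{D} \frac{V^2}{2g}
h_L = 0.02·(29/0.2)·1.47²/(2·9.81) = 0.3194 m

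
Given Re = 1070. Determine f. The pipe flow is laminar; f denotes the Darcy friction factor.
Formula: f = \frac{64}{Re}
f = 64/1070 = 0.05981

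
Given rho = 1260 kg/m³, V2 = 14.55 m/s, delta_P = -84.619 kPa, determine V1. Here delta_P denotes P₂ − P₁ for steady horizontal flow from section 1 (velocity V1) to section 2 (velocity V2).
Formula: \Delta P = \frac{1}{2} \rho (V_1^2 - V_2^2)
Substituting knowns: -84.619 = 0.5·1260·(V1² − 14.55²)/1000
Solving for V1: V1 = √(14.55² + 2·(-84.619·1000)/1260) = 8.797 m/s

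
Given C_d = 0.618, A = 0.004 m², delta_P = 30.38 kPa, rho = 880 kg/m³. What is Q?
Formula: Q = C_d A \sqrt{\frac{2 \Delta P}{\rho}}
Q = 0.618·0.004·√(2·(30.38·1000)/880)·1000 = 20.54 L/s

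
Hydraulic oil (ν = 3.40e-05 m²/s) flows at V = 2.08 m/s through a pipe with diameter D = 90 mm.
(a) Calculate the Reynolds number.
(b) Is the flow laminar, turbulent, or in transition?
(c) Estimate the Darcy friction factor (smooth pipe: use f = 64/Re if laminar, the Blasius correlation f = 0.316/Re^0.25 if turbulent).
(a) Re = V·D/ν = 2.08·0.09/3.40e-05 = 5505.9
(b) Flow regime: turbulent (Re > 4000)
(c) Friction factor: f = 0.316/Re^0.25 = 0.316/5505.9^0.25 = 0.03668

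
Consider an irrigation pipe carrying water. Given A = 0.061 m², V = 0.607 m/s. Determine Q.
Formula: Q = A V
Q = 0.061·0.607·1000 = 37.03 L/s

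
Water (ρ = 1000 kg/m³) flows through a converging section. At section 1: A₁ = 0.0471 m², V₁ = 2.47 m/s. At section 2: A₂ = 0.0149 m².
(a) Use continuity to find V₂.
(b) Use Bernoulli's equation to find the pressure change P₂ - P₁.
(a) Continuity: A₁V₁=A₂V₂ -> V₂=A₁V₁/A₂=0.0471*2.47/0.0149=7.81 m/s
(b) Bernoulli: P₂-P₁=0.5*rho*(V₁^2-V₂^2)/1000=0.5*1000*(2.47^2-7.81^2)/1000=-27.45 kPa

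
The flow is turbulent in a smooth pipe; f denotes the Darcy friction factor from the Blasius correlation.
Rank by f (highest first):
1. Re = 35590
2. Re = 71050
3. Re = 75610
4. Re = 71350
Case 1: f = 0.02301
Case 2: f = 0.01936
Case 3: f = 0.01906
Case 4: f = 0.01933
Ranking (highest first): 1, 2, 4, 3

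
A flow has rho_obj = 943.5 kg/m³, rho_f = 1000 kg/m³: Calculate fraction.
Formula: f_{sub} = \frac{\rho_{obj}}{\rho_f}
fraction = 943.5/1000 = 0.9435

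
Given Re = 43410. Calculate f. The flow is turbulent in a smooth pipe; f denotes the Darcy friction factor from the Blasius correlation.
Formula: f = \frac{0.316}{Re^{0.25}}
f = 0.316/43410^0.25 = 0.02189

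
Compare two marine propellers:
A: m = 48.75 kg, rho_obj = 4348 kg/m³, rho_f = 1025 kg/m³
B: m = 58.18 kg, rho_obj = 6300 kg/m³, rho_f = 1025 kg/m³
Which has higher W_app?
W_app(A) = 365.5 N, W_app(B) = 477.9 N. Answer: B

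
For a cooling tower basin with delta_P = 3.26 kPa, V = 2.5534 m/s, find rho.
Formula: V = \sqrt{\frac{2 \Delta P}{\rho}}
Substituting knowns: 2.5534 = √(2·(3.26·1000)/rho)
Solving for rho: rho = 2·(3.26·1000)/2.5534² = 1000 kg/m³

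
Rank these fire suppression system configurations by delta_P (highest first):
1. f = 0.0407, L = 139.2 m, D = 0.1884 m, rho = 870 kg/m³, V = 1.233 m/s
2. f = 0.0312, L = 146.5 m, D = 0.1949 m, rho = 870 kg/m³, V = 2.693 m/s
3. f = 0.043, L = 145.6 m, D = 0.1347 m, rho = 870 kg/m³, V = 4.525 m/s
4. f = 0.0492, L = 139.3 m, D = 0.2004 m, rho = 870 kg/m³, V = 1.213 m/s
Case 1: delta_P = 19.89 kPa
Case 2: delta_P = 73.98 kPa
Case 3: delta_P = 414 kPa
Case 4: delta_P = 21.89 kPa
Ranking (highest first): 3, 2, 4, 1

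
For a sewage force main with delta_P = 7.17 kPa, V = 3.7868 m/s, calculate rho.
Formula: V = \sqrt{\frac{2 \Delta P}{\rho}}
Substituting knowns: 3.7868 = √(2·(7.17·1000)/rho)
Solving for rho: rho = 2·(7.17·1000)/3.7868² = 1000 kg/m³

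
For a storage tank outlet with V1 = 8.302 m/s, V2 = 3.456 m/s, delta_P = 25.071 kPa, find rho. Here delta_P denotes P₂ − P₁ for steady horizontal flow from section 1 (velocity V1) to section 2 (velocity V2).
Formula: \Delta P = \frac{1}{2} \rho (V_1^2 - V_2^2)
Substituting knowns: 25.071 = 0.5·rho·(8.302² − 3.456²)/1000
Solving for rho: rho = 2·(25.071·1000)/(8.302² − 3.456²) = 880 kg/m³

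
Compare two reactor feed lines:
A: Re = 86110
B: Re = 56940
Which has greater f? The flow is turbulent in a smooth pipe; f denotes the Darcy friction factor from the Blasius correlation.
f(A) = 0.01845, f(B) = 0.02046. Answer: B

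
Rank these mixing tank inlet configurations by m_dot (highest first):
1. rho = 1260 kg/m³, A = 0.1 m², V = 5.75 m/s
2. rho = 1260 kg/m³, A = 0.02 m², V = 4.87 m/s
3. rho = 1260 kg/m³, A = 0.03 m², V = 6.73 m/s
Case 1: m_dot = 724.5 kg/s
Case 2: m_dot = 122.7 kg/s
Case 3: m_dot = 254.4 kg/s
Ranking (highest first): 1, 3, 2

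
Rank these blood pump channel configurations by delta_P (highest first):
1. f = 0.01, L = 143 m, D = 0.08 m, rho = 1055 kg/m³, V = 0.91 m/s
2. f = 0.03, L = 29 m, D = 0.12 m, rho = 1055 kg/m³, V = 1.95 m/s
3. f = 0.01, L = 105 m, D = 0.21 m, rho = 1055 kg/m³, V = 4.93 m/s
Case 1: delta_P = 7.808 kPa
Case 2: delta_P = 14.54 kPa
Case 3: delta_P = 64.1 kPa
Ranking (highest first): 3, 2, 1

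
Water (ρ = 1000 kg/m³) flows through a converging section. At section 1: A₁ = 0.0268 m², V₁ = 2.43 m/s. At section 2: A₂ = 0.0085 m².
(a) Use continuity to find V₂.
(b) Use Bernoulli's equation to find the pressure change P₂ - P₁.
(a) Continuity: A₁V₁=A₂V₂ -> V₂=A₁V₁/A₂=0.0268*2.43/0.0085=7.66 m/s
(b) Bernoulli: P₂-P₁=0.5*rho*(V₁^2-V₂^2)/1000=0.5*1000*(2.43^2-7.66^2)/1000=-26.39 kPa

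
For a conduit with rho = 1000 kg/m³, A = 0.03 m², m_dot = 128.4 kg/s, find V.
Formula: \dot{m} = \rho A V
Substituting knowns: 128.4 = 1000·0.03·V
Solving for V: V = 128.4/(1000·0.03) = 4.28 m/s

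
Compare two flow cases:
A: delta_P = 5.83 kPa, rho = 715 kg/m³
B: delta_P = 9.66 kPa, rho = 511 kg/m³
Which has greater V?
V(A) = 4.038 m/s, V(B) = 6.149 m/s. Answer: B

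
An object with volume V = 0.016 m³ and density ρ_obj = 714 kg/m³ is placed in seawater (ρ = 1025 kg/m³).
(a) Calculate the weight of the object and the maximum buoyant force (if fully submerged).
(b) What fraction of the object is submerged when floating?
(a) W=rho_obj*g*V=714*9.81*0.016=112.1 N; F_B(max)=rho*g*V=1025*9.81*0.016=160.9 N
(b) Floating fraction=rho_obj/rho=714/1025=0.697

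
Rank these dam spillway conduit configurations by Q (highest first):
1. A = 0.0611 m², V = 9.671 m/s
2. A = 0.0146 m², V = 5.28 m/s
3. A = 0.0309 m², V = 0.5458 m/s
Case 1: Q = 590.9 L/s
Case 2: Q = 77.09 L/s
Case 3: Q = 16.87 L/s
Ranking (highest first): 1, 2, 3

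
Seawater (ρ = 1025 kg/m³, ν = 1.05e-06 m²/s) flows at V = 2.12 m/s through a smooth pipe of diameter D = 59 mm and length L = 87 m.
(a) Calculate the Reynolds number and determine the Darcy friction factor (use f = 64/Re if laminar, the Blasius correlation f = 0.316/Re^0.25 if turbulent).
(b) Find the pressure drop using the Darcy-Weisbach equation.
(a) Re = V·D/ν = 2.12·0.059/1.05e-06 = 119120 → turbulent (Re > 4000); f = 0.316/Re^0.25 = 0.316/119120^0.25 = 0.017009 (Blasius is strictly valid for Re ≲ 1e5; used here as the smooth-pipe estimate the problem specifies)
(b) Darcy-Weisbach: ΔP = f·(L/D)·½ρV²/1000 = 0.017009·(87/0.059)·½·1025·2.12²/1000 = 57.77 kPa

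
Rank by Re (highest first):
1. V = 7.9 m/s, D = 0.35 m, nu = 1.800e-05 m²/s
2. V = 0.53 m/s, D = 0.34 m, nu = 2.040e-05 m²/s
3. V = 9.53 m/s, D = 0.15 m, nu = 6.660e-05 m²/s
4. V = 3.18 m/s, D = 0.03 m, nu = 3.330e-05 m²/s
Case 1: Re = 153611
Case 2: Re = 8833
Case 3: Re = 21464
Case 4: Re = 2865
Ranking (highest first): 1, 3, 2, 4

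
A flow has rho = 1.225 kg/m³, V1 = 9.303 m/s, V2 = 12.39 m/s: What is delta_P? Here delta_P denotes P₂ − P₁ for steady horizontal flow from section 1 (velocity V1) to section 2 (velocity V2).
Formula: \Delta P = \frac{1}{2} \rho (V_1^2 - V_2^2)
delta_P = 0.5·1.225·(9.303² − 12.39²)/1000 = -0.04102 kPa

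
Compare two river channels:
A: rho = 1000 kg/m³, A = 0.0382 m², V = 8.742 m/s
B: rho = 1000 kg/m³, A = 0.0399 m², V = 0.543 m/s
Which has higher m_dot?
m_dot(A) = 333.9 kg/s, m_dot(B) = 21.67 kg/s. Answer: A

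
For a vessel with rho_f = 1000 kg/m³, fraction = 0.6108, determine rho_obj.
Formula: f_{sub} = \frac{\rho_{obj}}{\rho_f}
Substituting knowns: 0.6108 = rho_obj/1000
Solving for rho_obj: rho_obj = 0.6108·1000 = 610.8 kg/m³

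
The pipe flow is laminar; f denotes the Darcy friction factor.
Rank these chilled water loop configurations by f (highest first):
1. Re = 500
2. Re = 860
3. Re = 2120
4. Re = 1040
Case 1: f = 0.128
Case 2: f = 0.07442
Case 3: f = 0.03019
Case 4: f = 0.06154
Ranking (highest first): 1, 2, 4, 3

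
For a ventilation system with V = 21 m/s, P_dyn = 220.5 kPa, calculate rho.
Formula: P_{dyn} = \frac{1}{2} \rho V^2
Substituting knowns: 220.5 = 0.5·rho·21²/1000
Solving for rho: rho = 2·(220.5·1000)/21² = 1000 kg/m³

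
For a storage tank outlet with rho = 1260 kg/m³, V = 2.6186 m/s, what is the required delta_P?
Formula: V = \sqrt{\frac{2 \Delta P}{\rho}}
Substituting knowns: 2.6186 = √(2·(delta_P·1000)/1260)
Solving for delta_P: delta_P = 2.6186²·1260/2/1000 = 4.32 kPa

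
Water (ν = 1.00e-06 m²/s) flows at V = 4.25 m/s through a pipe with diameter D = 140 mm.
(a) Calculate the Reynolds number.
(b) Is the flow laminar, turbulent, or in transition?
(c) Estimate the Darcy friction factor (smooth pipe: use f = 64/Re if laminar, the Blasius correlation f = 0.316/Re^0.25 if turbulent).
(a) Re = V·D/ν = 4.25·0.14/1.00e-06 = 595000
(b) Flow regime: turbulent (Re > 4000)
(c) Friction factor: f = 0.316/Re^0.25 = 0.316/595000^0.25 = 0.01138 (Blasius is strictly valid for Re ≲ 1e5; used here as the smooth-pipe estimate the problem specifies)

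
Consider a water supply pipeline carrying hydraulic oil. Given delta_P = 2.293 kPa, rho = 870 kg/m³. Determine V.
Formula: V = \sqrt{\frac{2 \Delta P}{\rho}}
V = √(2·(2.293·1000)/870) = 2.296 m/s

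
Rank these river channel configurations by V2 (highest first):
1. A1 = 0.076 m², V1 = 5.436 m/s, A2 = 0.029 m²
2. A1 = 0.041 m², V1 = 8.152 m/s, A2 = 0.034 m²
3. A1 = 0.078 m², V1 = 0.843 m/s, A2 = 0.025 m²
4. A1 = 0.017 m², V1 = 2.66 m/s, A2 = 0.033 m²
Case 1: V2 = 14.25 m/s
Case 2: V2 = 9.83 m/s
Case 3: V2 = 2.63 m/s
Case 4: V2 = 1.37 m/s
Ranking (highest first): 1, 2, 3, 4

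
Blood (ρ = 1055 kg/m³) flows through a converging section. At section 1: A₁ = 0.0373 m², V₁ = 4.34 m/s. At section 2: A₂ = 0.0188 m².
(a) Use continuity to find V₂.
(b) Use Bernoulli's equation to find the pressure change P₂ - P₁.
(a) Continuity: A₁V₁=A₂V₂ -> V₂=A₁V₁/A₂=0.0373*4.34/0.0188=8.61 m/s
(b) Bernoulli: P₂-P₁=0.5*rho*(V₁^2-V₂^2)/1000=0.5*1055*(4.34^2-8.61^2)/1000=-29.17 kPa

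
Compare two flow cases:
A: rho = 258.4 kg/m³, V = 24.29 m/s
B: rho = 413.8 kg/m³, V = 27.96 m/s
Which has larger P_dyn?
P_dyn(A) = 76.23 kPa, P_dyn(B) = 161.7 kPa. Answer: B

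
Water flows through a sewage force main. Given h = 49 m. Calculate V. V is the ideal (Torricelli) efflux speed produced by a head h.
Formula: V = \sqrt{2 g h}
V = √(2·9.81·49) = 31.01 m/s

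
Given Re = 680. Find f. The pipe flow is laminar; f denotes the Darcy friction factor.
Formula: f = \frac{64}{Re}
f = 64/680 = 0.09412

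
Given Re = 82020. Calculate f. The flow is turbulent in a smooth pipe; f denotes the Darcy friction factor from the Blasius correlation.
Formula: f = \frac{0.316}{Re^{0.25}}
f = 0.316/82020^0.25 = 0.01867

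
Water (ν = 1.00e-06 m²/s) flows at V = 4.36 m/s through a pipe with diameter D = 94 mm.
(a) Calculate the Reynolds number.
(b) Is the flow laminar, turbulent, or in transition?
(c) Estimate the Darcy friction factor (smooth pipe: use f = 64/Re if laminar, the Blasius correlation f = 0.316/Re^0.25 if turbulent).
(a) Re = V·D/ν = 4.36·0.094/1.00e-06 = 409840
(b) Flow regime: turbulent (Re > 4000)
(c) Friction factor: f = 0.316/Re^0.25 = 0.316/409840^0.25 = 0.01249 (Blasius is strictly valid for Re ≲ 1e5; used here as the smooth-pipe estimate the problem specifies)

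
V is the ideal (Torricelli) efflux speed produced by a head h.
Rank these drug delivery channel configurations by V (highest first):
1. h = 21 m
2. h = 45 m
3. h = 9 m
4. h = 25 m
Case 1: V = 20.3 m/s
Case 2: V = 29.71 m/s
Case 3: V = 13.29 m/s
Case 4: V = 22.15 m/s
Ranking (highest first): 2, 4, 1, 3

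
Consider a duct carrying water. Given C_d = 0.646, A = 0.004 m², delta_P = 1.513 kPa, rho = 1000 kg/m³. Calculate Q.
Formula: Q = C_d A \sqrt{\frac{2 \Delta P}{\rho}}
Q = 0.646·0.004·√(2·(1.513·1000)/1000)·1000 = 4.495 L/s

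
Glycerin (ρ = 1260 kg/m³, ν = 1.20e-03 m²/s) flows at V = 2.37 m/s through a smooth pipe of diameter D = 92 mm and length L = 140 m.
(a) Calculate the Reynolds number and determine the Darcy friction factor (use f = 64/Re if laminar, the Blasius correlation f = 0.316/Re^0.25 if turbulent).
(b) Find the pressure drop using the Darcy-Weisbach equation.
(a) Re = V·D/ν = 2.37·0.092/1.20e-03 = 181.7 → laminar (Re < 2300); f = 64/Re = 64/181.7 = 0.35223
(b) Darcy-Weisbach: ΔP = f·(L/D)·½ρV²/1000 = 0.35223·(140/0.092)·½·1260·2.37²/1000 = 1897 kPa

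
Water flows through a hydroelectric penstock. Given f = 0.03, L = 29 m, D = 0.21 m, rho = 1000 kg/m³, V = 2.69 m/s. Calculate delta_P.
Formula: \Delta P = f \frac{L}{D} \frac{\rho V^2}{2}
delta_P = 0.03·(29/0.21)·0.5·1000·2.69²/1000 = 14.99 kPa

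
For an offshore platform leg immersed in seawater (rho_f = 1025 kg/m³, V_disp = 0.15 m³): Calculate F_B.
Formula: F_B = \rho_f g V_{disp}
F_B = 1025·9.81·0.15 = 1508 N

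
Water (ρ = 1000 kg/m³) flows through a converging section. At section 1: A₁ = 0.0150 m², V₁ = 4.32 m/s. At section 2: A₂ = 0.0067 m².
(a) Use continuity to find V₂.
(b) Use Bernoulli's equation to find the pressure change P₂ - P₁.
(a) Continuity: A₁V₁=A₂V₂ -> V₂=A₁V₁/A₂=0.0150*4.32/0.0067=9.67 m/s
(b) Bernoulli: P₂-P₁=0.5*rho*(V₁^2-V₂^2)/1000=0.5*1000*(4.32^2-9.67^2)/1000=-37.42 kPa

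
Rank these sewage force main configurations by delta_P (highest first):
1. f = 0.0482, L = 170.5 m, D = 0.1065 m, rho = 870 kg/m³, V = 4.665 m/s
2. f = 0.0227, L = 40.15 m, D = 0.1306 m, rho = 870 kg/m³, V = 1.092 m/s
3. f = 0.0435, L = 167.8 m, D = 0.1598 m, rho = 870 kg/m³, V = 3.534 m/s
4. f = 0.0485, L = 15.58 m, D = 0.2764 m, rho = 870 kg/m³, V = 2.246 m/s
Case 1: delta_P = 730.5 kPa
Case 2: delta_P = 3.62 kPa
Case 3: delta_P = 248.2 kPa
Case 4: delta_P = 5.999 kPa
Ranking (highest first): 1, 3, 4, 2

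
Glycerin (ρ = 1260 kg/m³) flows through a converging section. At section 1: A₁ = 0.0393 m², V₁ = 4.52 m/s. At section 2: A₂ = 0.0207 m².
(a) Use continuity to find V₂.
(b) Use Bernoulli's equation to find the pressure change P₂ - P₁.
(a) Continuity: A₁V₁=A₂V₂ -> V₂=A₁V₁/A₂=0.0393*4.52/0.0207=8.58 m/s
(b) Bernoulli: P₂-P₁=0.5*rho*(V₁^2-V₂^2)/1000=0.5*1260*(4.52^2-8.58^2)/1000=-33.51 kPa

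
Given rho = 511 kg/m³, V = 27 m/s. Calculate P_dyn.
Formula: P_{dyn} = \frac{1}{2} \rho V^2
P_dyn = 0.5·511·27²/1000 = 186.3 kPa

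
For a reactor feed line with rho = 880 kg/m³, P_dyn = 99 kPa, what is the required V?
Formula: P_{dyn} = \frac{1}{2} \rho V^2
Substituting knowns: 99 = 0.5·880·V²/1000
Solving for V: V = √(2·(99·1000)/880) = 15 m/s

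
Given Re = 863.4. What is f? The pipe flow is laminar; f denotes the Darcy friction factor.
Formula: f = \frac{64}{Re}
f = 64/863.4 = 0.07413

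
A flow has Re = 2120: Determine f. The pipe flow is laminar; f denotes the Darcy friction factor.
Formula: f = \frac{64}{Re}
f = 64/2120 = 0.03019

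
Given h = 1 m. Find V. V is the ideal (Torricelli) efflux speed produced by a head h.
Formula: V = \sqrt{2 g h}
V = √(2·9.81·1) = 4.429 m/s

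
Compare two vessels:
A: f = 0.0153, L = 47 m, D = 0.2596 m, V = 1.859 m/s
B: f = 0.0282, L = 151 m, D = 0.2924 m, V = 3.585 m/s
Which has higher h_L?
h_L(A) = 0.4879 m, h_L(B) = 9.54 m. Answer: B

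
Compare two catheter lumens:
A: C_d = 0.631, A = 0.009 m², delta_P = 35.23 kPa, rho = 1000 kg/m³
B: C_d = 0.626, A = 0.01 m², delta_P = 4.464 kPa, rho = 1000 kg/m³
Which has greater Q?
Q(A) = 47.67 L/s, Q(B) = 18.7 L/s. Answer: A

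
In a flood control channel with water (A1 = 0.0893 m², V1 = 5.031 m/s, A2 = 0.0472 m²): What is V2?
Formula: V_2 = \frac{A_1 V_1}{A_2}
V2 = 0.0893·5.031/0.0472 = 9.518 m/s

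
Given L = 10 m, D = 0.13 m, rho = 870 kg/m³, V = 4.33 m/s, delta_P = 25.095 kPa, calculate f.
Formula: \Delta P = f \frac{L}{D} \frac{\rho V^2}{2}
Substituting knowns: 25.095 = f·(10/0.13)·0.5·870·4.33²/1000
Solving for f: f = (25.095·1000)/((10/0.13)·0.5·870·4.33²) = 0.04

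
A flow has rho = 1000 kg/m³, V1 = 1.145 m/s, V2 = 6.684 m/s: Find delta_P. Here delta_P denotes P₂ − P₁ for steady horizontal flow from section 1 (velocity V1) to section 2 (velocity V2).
Formula: \Delta P = \frac{1}{2} \rho (V_1^2 - V_2^2)
delta_P = 0.5·1000·(1.145² − 6.684²)/1000 = -21.68 kPa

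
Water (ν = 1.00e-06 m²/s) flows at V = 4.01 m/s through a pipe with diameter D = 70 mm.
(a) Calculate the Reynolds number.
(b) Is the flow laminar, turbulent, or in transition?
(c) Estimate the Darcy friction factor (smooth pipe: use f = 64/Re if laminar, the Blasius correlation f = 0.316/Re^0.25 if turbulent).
(a) Re = V·D/ν = 4.01·0.07/1.00e-06 = 280700
(b) Flow regime: turbulent (Re > 4000)
(c) Friction factor: f = 0.316/Re^0.25 = 0.316/280700^0.25 = 0.01373 (Blasius is strictly valid for Re ≲ 1e5; used here as the smooth-pipe estimate the problem specifies)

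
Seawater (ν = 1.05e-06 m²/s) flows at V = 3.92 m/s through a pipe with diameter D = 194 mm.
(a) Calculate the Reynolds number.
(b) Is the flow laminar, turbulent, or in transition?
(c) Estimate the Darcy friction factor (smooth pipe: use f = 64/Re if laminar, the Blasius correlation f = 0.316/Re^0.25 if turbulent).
(a) Re = V·D/ν = 3.92·0.194/1.05e-06 = 724270
(b) Flow regime: turbulent (Re > 4000)
(c) Friction factor: f = 0.316/Re^0.25 = 0.316/724270^0.25 = 0.01083 (Blasius is strictly valid for Re ≲ 1e5; used here as the smooth-pipe estimate the problem specifies)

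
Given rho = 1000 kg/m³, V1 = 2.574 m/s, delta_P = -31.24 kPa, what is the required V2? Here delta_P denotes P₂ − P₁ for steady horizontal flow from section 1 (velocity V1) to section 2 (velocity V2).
Formula: \Delta P = \frac{1}{2} \rho (V_1^2 - V_2^2)
Substituting knowns: -31.24 = 0.5·1000·(2.574² − V2²)/1000
Solving for V2: V2 = √(2.574² − 2·(-31.24·1000)/1000) = 8.313 m/s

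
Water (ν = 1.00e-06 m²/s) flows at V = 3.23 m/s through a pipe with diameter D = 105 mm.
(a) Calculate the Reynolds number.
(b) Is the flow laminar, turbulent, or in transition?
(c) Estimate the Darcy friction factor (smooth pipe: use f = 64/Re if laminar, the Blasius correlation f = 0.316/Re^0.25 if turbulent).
(a) Re = V·D/ν = 3.23·0.105/1.00e-06 = 339150
(b) Flow regime: turbulent (Re > 4000)
(c) Friction factor: f = 0.316/Re^0.25 = 0.316/339150^0.25 = 0.01309 (Blasius is strictly valid for Re ≲ 1e5; used here as the smooth-pipe estimate the problem specifies)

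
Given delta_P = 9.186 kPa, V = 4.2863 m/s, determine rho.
Formula: V = \sqrt{\frac{2 \Delta P}{\rho}}
Substituting knowns: 4.2863 = √(2·(9.186·1000)/rho)
Solving for rho: rho = 2·(9.186·1000)/4.2863² = 1000 kg/m³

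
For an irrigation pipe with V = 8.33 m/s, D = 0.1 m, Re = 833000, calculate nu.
Formula: Re = \frac{V D}{\nu}
Substituting knowns: 833000 = 8.33·0.1/nu
Solving for nu: nu = 8.33·0.1/833000 = 1.000e-06 m²/s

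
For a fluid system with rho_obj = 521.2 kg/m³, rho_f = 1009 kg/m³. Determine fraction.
Formula: f_{sub} = \frac{\rho_{obj}}{\rho_f}
fraction = 521.2/1009 = 0.5166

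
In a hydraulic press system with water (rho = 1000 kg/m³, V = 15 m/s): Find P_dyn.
Formula: P_{dyn} = \frac{1}{2} \rho V^2
P_dyn = 0.5·1000·15²/1000 = 112.5 kPa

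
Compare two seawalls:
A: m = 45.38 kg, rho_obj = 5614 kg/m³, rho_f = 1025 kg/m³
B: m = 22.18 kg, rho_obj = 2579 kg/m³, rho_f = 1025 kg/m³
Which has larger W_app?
W_app(A) = 363.9 N, W_app(B) = 131.1 N. Answer: A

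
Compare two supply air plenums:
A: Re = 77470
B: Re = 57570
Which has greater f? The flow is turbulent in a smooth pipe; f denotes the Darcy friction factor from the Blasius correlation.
f(A) = 0.01894, f(B) = 0.0204. Answer: B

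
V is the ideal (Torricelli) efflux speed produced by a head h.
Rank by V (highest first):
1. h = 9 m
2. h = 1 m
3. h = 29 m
Case 1: V = 13.29 m/s
Case 2: V = 4.429 m/s
Case 3: V = 23.85 m/s
Ranking (highest first): 3, 1, 2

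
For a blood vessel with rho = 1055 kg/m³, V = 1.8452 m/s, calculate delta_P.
Formula: V = \sqrt{\frac{2 \Delta P}{\rho}}
Substituting knowns: 1.8452 = √(2·(delta_P·1000)/1055)
Solving for delta_P: delta_P = 1.8452²·1055/2/1000 = 1.796 kPa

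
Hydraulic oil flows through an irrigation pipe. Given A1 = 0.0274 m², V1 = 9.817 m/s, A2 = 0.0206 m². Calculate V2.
Formula: V_2 = \frac{A_1 V_1}{A_2}
V2 = 0.0274·9.817/0.0206 = 13.06 m/s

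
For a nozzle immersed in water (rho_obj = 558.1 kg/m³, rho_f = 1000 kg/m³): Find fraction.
Formula: f_{sub} = \frac{\rho_{obj}}{\rho_f}
fraction = 558.1/1000 = 0.5581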